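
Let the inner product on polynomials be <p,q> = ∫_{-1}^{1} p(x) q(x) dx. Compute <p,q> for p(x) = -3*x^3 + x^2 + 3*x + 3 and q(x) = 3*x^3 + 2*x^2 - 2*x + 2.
<p,q> = 1844/105

Expand the product: p(x)·q(x) = -9*x^6 - 3*x^5 + 17*x^4 + 7*x^3 + 2*x^2 + 6.
∫_{-1}^{1} of each monomial x^k gives [2/(k+1) if k even, 0 if k odd]. Integrating term-by-term (or equivalently evaluating the antiderivative F(x) = -9*x^7/7 - x^6/2 + 17*x^5/5 + 7*x^4/4 + 2*x^3/3 + 6*x at the endpoints):
  F(1) − F(−1) = 4213/420 − (-3163/420) = 1844/105.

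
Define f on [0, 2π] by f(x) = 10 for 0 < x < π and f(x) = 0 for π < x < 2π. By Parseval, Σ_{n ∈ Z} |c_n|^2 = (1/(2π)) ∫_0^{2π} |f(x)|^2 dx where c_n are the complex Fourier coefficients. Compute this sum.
Σ |c_n|^2 = 50

Parseval equates the L^2 energy of f (normalised by 1/(2π)) with the ℓ^2 sum of its Fourier coefficients: (1/(2π)) ∫_0^{2π} |f|^2 = Σ |c_n|^2.
Compute the left side: (1/(2π)) [∫_0^π 10^2 dx + ∫_π^{2π} 0^2 dx] = (1/(2π)) · (100π + 0π) = (100 + 0)/2 = 50.
So Σ_{n ∈ Z} |c_n|^2 = 50.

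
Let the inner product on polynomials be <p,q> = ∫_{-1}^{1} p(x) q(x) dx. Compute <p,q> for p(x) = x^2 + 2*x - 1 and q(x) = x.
<p,q> = 4/3

Expand the product: p(x)·q(x) = x^3 + 2*x^2 - x.
∫_{-1}^{1} of each monomial x^k gives [2/(k+1) if k even, 0 if k odd]. Integrating term-by-term (or equivalently evaluating the antiderivative F(x) = x^4/4 + 2*x^3/3 - x^2/2 at the endpoints):
  F(1) − F(−1) = 5/12 − (-11/12) = 4/3.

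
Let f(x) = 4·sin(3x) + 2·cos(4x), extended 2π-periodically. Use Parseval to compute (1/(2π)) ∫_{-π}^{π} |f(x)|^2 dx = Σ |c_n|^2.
Σ |c_n|^2 = 10

Expand |f|^2 and use orthogonality of {sin(nx), cos(mx)} on [-π, π]:
  ∫_{-π}^{π} sin(nx)^2 dx = π, ∫ cos(mx)^2 dx = π, and cross terms integrate to 0.
So ∫_{-π}^{π} f(x)^2 dx = 4^2 · π + 2^2 · π = (16 + 4)π.
Divide by 2π: (16 + 4)/2 = 10.
By Parseval, this equals Σ |c_n|^2.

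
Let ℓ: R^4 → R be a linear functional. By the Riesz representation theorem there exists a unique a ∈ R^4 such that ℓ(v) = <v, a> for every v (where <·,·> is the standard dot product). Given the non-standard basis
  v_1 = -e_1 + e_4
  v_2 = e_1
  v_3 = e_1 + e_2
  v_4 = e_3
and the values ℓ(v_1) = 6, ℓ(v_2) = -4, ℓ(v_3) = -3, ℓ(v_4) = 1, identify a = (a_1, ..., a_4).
a = (-4, 1, 1, 2)

Write a = (a_1, ..., a_4) in the standard basis. For each basis vector v_i, ℓ(v_i) = <v_i, a> is a linear equation in the a_j's. Collect the n equations into a matrix system V a = ℓ, where row i of V is v_i (expressed in the standard basis). Since V is invertible (lower-triangular with 1s on the diagonal, up to permutation), solve by back-substitution:
  V =
[[-1, 0, 0, 1],
 [1, 0, 0, 0],
 [1, 1, 0, 0],
 [0, 0, 1, 0]]
  V a = (6, -4, -3, 1)
Solving gives a = (-4, 1, 1, 2).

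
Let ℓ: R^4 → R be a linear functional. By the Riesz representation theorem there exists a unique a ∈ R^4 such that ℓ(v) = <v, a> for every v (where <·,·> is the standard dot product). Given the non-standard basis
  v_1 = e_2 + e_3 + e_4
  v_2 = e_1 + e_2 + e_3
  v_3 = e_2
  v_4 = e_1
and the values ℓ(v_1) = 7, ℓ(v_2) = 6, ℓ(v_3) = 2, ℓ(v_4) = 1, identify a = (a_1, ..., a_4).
a = (1, 2, 3, 2)

Write a = (a_1, ..., a_4) in the standard basis. For each basis vector v_i, ℓ(v_i) = <v_i, a> is a linear equation in the a_j's. Collect the n equations into a matrix system V a = ℓ, where row i of V is v_i (expressed in the standard basis). Since V is invertible (lower-triangular with 1s on the diagonal, up to permutation), solve by back-substitution:
  V =
[[0, 1, 1, 1],
 [1, 1, 1, 0],
 [0, 1, 0, 0],
 [1, 0, 0, 0]]
  V a = (7, 6, 2, 1)
Solving gives a = (1, 2, 3, 2).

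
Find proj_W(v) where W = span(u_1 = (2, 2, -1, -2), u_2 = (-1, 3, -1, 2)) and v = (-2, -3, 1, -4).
proj_W(v) = (147/194, -673/194, 117/97, -176/97)

Set up U = [u_1 | ... | u_2] ∈ R^(4×2). The projector onto W = col(U) is P = U (U^T U)^(-1) U^T.
Compute U^T U =
  [13, 1]
  [1, 15],
and U^T v = (-3, -16).
Solve U^T U · c = U^T v for the coefficients: c = (-29/194, -205/194). The projection is proj_W(v) = U c.
Check: (v - proj_W(v)) · u_1 = 0  (should be 0).
Check: (v - proj_W(v)) · u_2 = 0  (should be 0).
Result: proj_W(v) = (147/194, -673/194, 117/97, -176/97).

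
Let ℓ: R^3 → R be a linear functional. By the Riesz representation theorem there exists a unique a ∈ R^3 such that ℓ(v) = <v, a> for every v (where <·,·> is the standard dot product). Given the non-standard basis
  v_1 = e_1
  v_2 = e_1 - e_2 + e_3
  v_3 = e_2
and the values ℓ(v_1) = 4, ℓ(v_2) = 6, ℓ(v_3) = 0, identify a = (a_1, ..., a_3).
a = (4, 0, 2)

Write a = (a_1, ..., a_3) in the standard basis. For each basis vector v_i, ℓ(v_i) = <v_i, a> is a linear equation in the a_j's. Collect the n equations into a matrix system V a = ℓ, where row i of V is v_i (expressed in the standard basis). Since V is invertible (lower-triangular with 1s on the diagonal, up to permutation), solve by back-substitution:
  V =
[[1, 0, 0],
 [1, -1, 1],
 [0, 1, 0]]
  V a = (4, 6, 0)
Solving gives a = (4, 0, 2).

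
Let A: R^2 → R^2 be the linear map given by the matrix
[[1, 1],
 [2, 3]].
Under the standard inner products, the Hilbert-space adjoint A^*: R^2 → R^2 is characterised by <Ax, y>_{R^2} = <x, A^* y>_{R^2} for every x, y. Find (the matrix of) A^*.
A^* = A^T =
[[1, 2],
 [1, 3]]

For real matrices with standard dot products, the defining identity <Ax, y> = <x, A^* y> gives (Ax)^T y = x^T (A^*) y, i.e. x^T A^T y = x^T (A^*) y. Since this holds for all x, y, we must have A^* = A^T. Therefore
A^* =
[[1, 2],
 [1, 3]].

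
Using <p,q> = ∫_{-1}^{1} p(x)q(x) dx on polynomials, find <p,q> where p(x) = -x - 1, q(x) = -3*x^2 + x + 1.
<p,q> = -2/3

Expand the product: p(x)·q(x) = 3*x^3 + 2*x^2 - 2*x - 1.
∫_{-1}^{1} of each monomial x^k gives [2/(k+1) if k even, 0 if k odd]. Integrating term-by-term (or equivalently evaluating the antiderivative F(x) = 3*x^4/4 + 2*x^3/3 - x^2 - x at the endpoints):
  F(1) − F(−1) = -7/12 − (1/12) = -2/3.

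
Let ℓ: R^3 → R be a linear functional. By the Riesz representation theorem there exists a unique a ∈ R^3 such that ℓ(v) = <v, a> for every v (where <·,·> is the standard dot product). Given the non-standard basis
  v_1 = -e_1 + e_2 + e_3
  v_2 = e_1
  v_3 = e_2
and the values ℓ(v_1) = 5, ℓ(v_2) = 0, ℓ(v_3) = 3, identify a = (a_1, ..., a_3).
a = (0, 3, 2)

Write a = (a_1, ..., a_3) in the standard basis. For each basis vector v_i, ℓ(v_i) = <v_i, a> is a linear equation in the a_j's. Collect the n equations into a matrix system V a = ℓ, where row i of V is v_i (expressed in the standard basis). Since V is invertible (lower-triangular with 1s on the diagonal, up to permutation), solve by back-substitution:
  V =
[[-1, 1, 1],
 [1, 0, 0],
 [0, 1, 0]]
  V a = (5, 0, 3)
Solving gives a = (0, 3, 2).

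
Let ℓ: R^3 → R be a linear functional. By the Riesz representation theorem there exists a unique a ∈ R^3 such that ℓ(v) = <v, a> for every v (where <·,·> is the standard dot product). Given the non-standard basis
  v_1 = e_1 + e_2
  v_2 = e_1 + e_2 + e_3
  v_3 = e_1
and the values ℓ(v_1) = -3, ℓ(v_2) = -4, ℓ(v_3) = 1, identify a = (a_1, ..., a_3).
a = (1, -4, -1)

Write a = (a_1, ..., a_3) in the standard basis. For each basis vector v_i, ℓ(v_i) = <v_i, a> is a linear equation in the a_j's. Collect the n equations into a matrix system V a = ℓ, where row i of V is v_i (expressed in the standard basis). Since V is invertible (lower-triangular with 1s on the diagonal, up to permutation), solve by back-substitution:
  V =
[[1, 1, 0],
 [1, 1, 1],
 [1, 0, 0]]
  V a = (-3, -4, 1)
Solving gives a = (1, -4, -1).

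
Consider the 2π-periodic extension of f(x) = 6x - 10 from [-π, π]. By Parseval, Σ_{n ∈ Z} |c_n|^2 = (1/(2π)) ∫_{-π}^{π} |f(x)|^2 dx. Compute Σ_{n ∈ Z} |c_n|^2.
Σ |c_n|^2 = 12π^2 + 100

Expand and integrate term by term over [-π, π]:
  ∫ (6x)^2 dx = 36·(2π^3/3); ∫ 2·6·(-10)·x dx = 0 (odd integrand); ∫ (-10)^2 dx = 100·2π.
So (1/(2π)) ∫_{-π}^{π} (6x - 10)^2 dx = 36π^2/3 + 100 = 12π^2 + 100.
Parseval ⇒ Σ |c_n|^2 = 12π^2 + 100.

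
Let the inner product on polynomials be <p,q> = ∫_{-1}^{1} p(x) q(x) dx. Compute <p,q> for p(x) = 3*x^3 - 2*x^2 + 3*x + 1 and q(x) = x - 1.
<p,q> = 38/15

Expand the product: p(x)·q(x) = 3*x^4 - 5*x^3 + 5*x^2 - 2*x - 1.
∫_{-1}^{1} of each monomial x^k gives [2/(k+1) if k even, 0 if k odd]. Integrating term-by-term (or equivalently evaluating the antiderivative F(x) = 3*x^5/5 - 5*x^4/4 + 5*x^3/3 - x^2 - x at the endpoints):
  F(1) − F(−1) = -59/60 − (-211/60) = 38/15.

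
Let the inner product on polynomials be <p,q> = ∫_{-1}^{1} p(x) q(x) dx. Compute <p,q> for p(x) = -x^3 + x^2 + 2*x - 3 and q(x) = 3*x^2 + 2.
<p,q> = -232/15

Expand the product: p(x)·q(x) = -3*x^5 + 3*x^4 + 4*x^3 - 7*x^2 + 4*x - 6.
∫_{-1}^{1} of each monomial x^k gives [2/(k+1) if k even, 0 if k odd]. Integrating term-by-term (or equivalently evaluating the antiderivative F(x) = -x^6/2 + 3*x^5/5 + x^4 - 7*x^3/3 + 2*x^2 - 6*x at the endpoints):
  F(1) − F(−1) = -157/30 − (307/30) = -232/15.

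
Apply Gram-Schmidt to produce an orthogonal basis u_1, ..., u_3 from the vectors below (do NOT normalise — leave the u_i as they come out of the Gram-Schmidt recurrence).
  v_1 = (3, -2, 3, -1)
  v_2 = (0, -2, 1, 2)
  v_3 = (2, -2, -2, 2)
Orthogonal basis:
  u_1 = (3, -2, 3, -1)
  u_2 = (-15/23, -36/23, 8/23, 51/23)
  u_3 = (200/91, -66/91, -228/91, 48/91)

Apply the Gram-Schmidt recurrence
  u_1 = v_1
  u_i = v_i − Σ_{j<i} ((v_i · u_j) / (u_j · u_j)) · u_j.

Step by step this gives:
  u_1 = (3, -2, 3, -1)
  u_2 = (-15/23, -36/23, 8/23, 51/23)
  u_3 = (200/91, -66/91, -228/91, 48/91)

Orthogonality check:
  u_2 · u_1 = 0 (should be 0)
  u_3 · u_1 = 0 (should be 0)
  u_3 · u_2 = 0 (should be 0)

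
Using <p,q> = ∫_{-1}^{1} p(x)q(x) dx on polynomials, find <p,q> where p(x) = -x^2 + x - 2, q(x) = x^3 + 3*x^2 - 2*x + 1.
<p,q> = -54/5

Expand the product: p(x)·q(x) = -x^5 - 2*x^4 + 3*x^3 - 9*x^2 + 5*x - 2.
∫_{-1}^{1} of each monomial x^k gives [2/(k+1) if k even, 0 if k odd]. Integrating term-by-term (or equivalently evaluating the antiderivative F(x) = -x^6/6 - 2*x^5/5 + 3*x^4/4 - 3*x^3 + 5*x^2/2 - 2*x at the endpoints):
  F(1) − F(−1) = -139/60 − (509/60) = -54/5.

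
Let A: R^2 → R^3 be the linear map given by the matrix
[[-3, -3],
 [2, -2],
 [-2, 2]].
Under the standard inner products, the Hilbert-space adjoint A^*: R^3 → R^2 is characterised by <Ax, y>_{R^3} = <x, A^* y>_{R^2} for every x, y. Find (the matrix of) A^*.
A^* = A^T =
[[-3, 2, -2],
 [-3, -2, 2]]

For real matrices with standard dot products, the defining identity <Ax, y> = <x, A^* y> gives (Ax)^T y = x^T (A^*) y, i.e. x^T A^T y = x^T (A^*) y. Since this holds for all x, y, we must have A^* = A^T. Therefore
A^* =
[[-3, 2, -2],
 [-3, -2, 2]].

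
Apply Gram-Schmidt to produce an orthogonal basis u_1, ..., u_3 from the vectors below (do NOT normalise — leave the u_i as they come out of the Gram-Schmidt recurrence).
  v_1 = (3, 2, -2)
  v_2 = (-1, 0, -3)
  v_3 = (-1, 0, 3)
Orthogonal basis:
  u_1 = (3, 2, -2)
  u_2 = (-26/17, -6/17, -45/17)
  u_3 = (-72/161, 132/161, 24/161)

Apply the Gram-Schmidt recurrence
  u_1 = v_1
  u_i = v_i − Σ_{j<i} ((v_i · u_j) / (u_j · u_j)) · u_j.

Step by step this gives:
  u_1 = (3, 2, -2)
  u_2 = (-26/17, -6/17, -45/17)
  u_3 = (-72/161, 132/161, 24/161)

Orthogonality check:
  u_2 · u_1 = 0 (should be 0)
  u_3 · u_1 = 0 (should be 0)
  u_3 · u_2 = 0 (should be 0)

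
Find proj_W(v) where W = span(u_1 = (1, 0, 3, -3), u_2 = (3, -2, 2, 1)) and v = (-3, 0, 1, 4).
proj_W(v) = (-1/2, -5/51, -94/51, 203/102)

Set up U = [u_1 | ... | u_2] ∈ R^(4×2). The projector onto W = col(U) is P = U (U^T U)^(-1) U^T.
Compute U^T U =
  [19, 6]
  [6, 18],
and U^T v = (-12, -3).
Solve U^T U · c = U^T v for the coefficients: c = (-11/17, 5/102). The projection is proj_W(v) = U c.
Check: (v - proj_W(v)) · u_1 = 0  (should be 0).
Check: (v - proj_W(v)) · u_2 = 0  (should be 0).
Result: proj_W(v) = (-1/2, -5/51, -94/51, 203/102).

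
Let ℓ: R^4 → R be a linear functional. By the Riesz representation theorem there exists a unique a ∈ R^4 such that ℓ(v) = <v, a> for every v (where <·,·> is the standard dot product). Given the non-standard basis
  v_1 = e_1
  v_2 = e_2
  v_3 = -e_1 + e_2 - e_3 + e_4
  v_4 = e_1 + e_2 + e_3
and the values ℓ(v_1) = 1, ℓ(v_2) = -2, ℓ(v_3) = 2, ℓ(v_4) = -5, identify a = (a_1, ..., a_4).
a = (1, -2, -4, 1)

Write a = (a_1, ..., a_4) in the standard basis. For each basis vector v_i, ℓ(v_i) = <v_i, a> is a linear equation in the a_j's. Collect the n equations into a matrix system V a = ℓ, where row i of V is v_i (expressed in the standard basis). Since V is invertible (lower-triangular with 1s on the diagonal, up to permutation), solve by back-substitution:
  V =
[[1, 0, 0, 0],
 [0, 1, 0, 0],
 [-1, 1, -1, 1],
 [1, 1, 1, 0]]
  V a = (1, -2, 2, -5)
Solving gives a = (1, -2, -4, 1).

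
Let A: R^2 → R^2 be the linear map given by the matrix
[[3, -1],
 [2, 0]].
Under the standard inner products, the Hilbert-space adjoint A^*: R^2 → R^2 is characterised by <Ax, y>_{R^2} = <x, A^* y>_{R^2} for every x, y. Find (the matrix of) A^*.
A^* = A^T =
[[3, 2],
 [-1, 0]]

For real matrices with standard dot products, the defining identity <Ax, y> = <x, A^* y> gives (Ax)^T y = x^T (A^*) y, i.e. x^T A^T y = x^T (A^*) y. Since this holds for all x, y, we must have A^* = A^T. Therefore
A^* =
[[3, 2],
 [-1, 0]].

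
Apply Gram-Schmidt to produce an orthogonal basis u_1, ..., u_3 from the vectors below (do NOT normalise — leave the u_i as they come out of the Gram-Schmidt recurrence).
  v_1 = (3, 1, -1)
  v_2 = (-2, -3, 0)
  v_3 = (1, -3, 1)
Orthogonal basis:
  u_1 = (3, 1, -1)
  u_2 = (5/11, -24/11, -9/11)
  u_3 = (24/31, -16/31, 56/31)

Apply the Gram-Schmidt recurrence
  u_1 = v_1
  u_i = v_i − Σ_{j<i} ((v_i · u_j) / (u_j · u_j)) · u_j.

Step by step this gives:
  u_1 = (3, 1, -1)
  u_2 = (5/11, -24/11, -9/11)
  u_3 = (24/31, -16/31, 56/31)

Orthogonality check:
  u_2 · u_1 = 0 (should be 0)
  u_3 · u_1 = 0 (should be 0)
  u_3 · u_2 = 0 (should be 0)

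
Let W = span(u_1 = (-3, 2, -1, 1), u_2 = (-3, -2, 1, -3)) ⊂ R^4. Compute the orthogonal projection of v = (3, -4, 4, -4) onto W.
proj_W(v) = (255/86, -210/43, 105/43, -335/86)

Set up U = [u_1 | ... | u_2] ∈ R^(4×2). The projector onto W = col(U) is P = U (U^T U)^(-1) U^T.
Compute U^T U =
  [15, 1]
  [1, 23],
and U^T v = (-25, 15).
Solve U^T U · c = U^T v for the coefficients: c = (-295/172, 125/172). The projection is proj_W(v) = U c.
Check: (v - proj_W(v)) · u_1 = 0  (should be 0).
Check: (v - proj_W(v)) · u_2 = 0  (should be 0).
Result: proj_W(v) = (255/86, -210/43, 105/43, -335/86).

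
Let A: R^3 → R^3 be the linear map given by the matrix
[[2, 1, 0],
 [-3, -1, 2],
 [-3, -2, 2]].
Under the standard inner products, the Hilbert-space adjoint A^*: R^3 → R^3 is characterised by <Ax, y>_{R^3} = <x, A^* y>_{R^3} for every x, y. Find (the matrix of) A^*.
A^* = A^T =
[[2, -3, -3],
 [1, -1, -2],
 [0, 2, 2]]

For real matrices with standard dot products, the defining identity <Ax, y> = <x, A^* y> gives (Ax)^T y = x^T (A^*) y, i.e. x^T A^T y = x^T (A^*) y. Since this holds for all x, y, we must have A^* = A^T. Therefore
A^* =
[[2, -3, -3],
 [1, -1, -2],
 [0, 2, 2]].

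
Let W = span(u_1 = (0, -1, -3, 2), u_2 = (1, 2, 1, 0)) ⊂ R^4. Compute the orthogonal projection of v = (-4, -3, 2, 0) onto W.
proj_W(v) = (-127/59, -196/59, 47/59, -116/59)

Set up U = [u_1 | ... | u_2] ∈ R^(4×2). The projector onto W = col(U) is P = U (U^T U)^(-1) U^T.
Compute U^T U =
  [14, -5]
  [-5, 6],
and U^T v = (-3, -8).
Solve U^T U · c = U^T v for the coefficients: c = (-58/59, -127/59). The projection is proj_W(v) = U c.
Check: (v - proj_W(v)) · u_1 = 0  (should be 0).
Check: (v - proj_W(v)) · u_2 = 0  (should be 0).
Result: proj_W(v) = (-127/59, -196/59, 47/59, -116/59).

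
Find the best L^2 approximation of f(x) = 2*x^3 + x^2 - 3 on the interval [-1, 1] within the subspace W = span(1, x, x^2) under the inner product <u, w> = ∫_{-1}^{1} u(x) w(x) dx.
g(x) = x^2 + 6*x/5 - 3

The best approximation g ∈ W is the orthogonal projection of f onto W. Writing g = a_0 + a_1 x + a_2 x^2, the coefficients solve the normal equations G · a = b where
  G_{ij} = <φ_i, φ_j> and b_i = <f, φ_i>, with φ_0 = 1, φ_1 = x, φ_2 = x^2.
G =
  [2, 0, 2/3]
  [0, 2/3, 0]
  [2/3, 0, 2/5],
b = (-16/3, 4/5, -8/5).
Solving gives a_0 = -3, a_1 = 6/5, a_2 = 1, so
  g(x) = x^2 + 6*x/5 - 3.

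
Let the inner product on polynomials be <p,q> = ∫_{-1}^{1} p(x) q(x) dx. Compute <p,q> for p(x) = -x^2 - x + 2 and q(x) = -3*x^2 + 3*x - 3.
<p,q> = -74/5

Expand the product: p(x)·q(x) = 3*x^4 - 6*x^2 + 9*x - 6.
∫_{-1}^{1} of each monomial x^k gives [2/(k+1) if k even, 0 if k odd]. Integrating term-by-term (or equivalently evaluating the antiderivative F(x) = 3*x^5/5 - 2*x^3 + 9*x^2/2 - 6*x at the endpoints):
  F(1) − F(−1) = -29/10 − (119/10) = -74/5.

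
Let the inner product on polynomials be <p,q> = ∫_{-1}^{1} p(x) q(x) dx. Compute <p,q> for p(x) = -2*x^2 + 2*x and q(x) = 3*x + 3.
<p,q> = 0

Expand the product: p(x)·q(x) = -6*x^3 + 6*x.
∫_{-1}^{1} of each monomial x^k gives [2/(k+1) if k even, 0 if k odd]. Integrating term-by-term (or equivalently evaluating the antiderivative F(x) = -3*x^4/2 + 3*x^2 at the endpoints):
  F(1) − F(−1) = 3/2 − (3/2) = 0.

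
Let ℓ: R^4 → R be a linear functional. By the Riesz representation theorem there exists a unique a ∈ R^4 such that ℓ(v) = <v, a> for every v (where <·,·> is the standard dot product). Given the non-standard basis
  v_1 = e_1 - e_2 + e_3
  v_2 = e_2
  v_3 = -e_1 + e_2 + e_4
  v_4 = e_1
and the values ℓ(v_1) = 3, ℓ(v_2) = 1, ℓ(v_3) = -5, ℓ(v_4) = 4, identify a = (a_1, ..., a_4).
a = (4, 1, 0, -2)

Write a = (a_1, ..., a_4) in the standard basis. For each basis vector v_i, ℓ(v_i) = <v_i, a> is a linear equation in the a_j's. Collect the n equations into a matrix system V a = ℓ, where row i of V is v_i (expressed in the standard basis). Since V is invertible (lower-triangular with 1s on the diagonal, up to permutation), solve by back-substitution:
  V =
[[1, -1, 1, 0],
 [0, 1, 0, 0],
 [-1, 1, 0, 1],
 [1, 0, 0, 0]]
  V a = (3, 1, -5, 4)
Solving gives a = (4, 1, 0, -2).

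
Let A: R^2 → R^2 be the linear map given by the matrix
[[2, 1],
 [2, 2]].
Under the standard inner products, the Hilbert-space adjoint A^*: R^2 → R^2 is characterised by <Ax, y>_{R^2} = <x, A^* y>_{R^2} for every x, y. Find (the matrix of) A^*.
A^* = A^T =
[[2, 2],
 [1, 2]]

For real matrices with standard dot products, the defining identity <Ax, y> = <x, A^* y> gives (Ax)^T y = x^T (A^*) y, i.e. x^T A^T y = x^T (A^*) y. Since this holds for all x, y, we must have A^* = A^T. Therefore
A^* =
[[2, 2],
 [1, 2]].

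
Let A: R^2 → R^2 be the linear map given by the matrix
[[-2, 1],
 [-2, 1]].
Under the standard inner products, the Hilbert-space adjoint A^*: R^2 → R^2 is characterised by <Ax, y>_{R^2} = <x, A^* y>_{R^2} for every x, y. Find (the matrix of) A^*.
A^* = A^T =
[[-2, -2],
 [1, 1]]

For real matrices with standard dot products, the defining identity <Ax, y> = <x, A^* y> gives (Ax)^T y = x^T (A^*) y, i.e. x^T A^T y = x^T (A^*) y. Since this holds for all x, y, we must have A^* = A^T. Therefore
A^* =
[[-2, -2],
 [1, 1]].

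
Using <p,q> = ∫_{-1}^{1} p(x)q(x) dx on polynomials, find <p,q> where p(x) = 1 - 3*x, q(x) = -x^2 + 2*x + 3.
<p,q> = 4/3

Expand the product: p(x)·q(x) = 3*x^3 - 7*x^2 - 7*x + 3.
∫_{-1}^{1} of each monomial x^k gives [2/(k+1) if k even, 0 if k odd]. Integrating term-by-term (or equivalently evaluating the antiderivative F(x) = 3*x^4/4 - 7*x^3/3 - 7*x^2/2 + 3*x at the endpoints):
  F(1) − F(−1) = -25/12 − (-41/12) = 4/3.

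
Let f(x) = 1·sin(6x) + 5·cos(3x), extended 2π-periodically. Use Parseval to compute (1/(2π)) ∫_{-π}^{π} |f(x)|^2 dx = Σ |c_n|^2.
Σ |c_n|^2 = 13

Expand |f|^2 and use orthogonality of {sin(nx), cos(mx)} on [-π, π]:
  ∫_{-π}^{π} sin(nx)^2 dx = π, ∫ cos(mx)^2 dx = π, and cross terms integrate to 0.
So ∫_{-π}^{π} f(x)^2 dx = 1^2 · π + 5^2 · π = (1 + 25)π.
Divide by 2π: (1 + 25)/2 = 13.
By Parseval, this equals Σ |c_n|^2.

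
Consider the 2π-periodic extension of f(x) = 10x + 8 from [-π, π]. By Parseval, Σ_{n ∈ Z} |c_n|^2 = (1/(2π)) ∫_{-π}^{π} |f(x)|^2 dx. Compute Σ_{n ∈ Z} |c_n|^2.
Σ |c_n|^2 = 100π^2/3 + 64

Expand and integrate term by term over [-π, π]:
  ∫ (10x)^2 dx = 100·(2π^3/3); ∫ 2·10·(8)·x dx = 0 (odd integrand); ∫ 8^2 dx = 64·2π.
So (1/(2π)) ∫_{-π}^{π} (10x + 8)^2 dx = 100π^2/3 + 64 = 100π^2/3 + 64.
Parseval ⇒ Σ |c_n|^2 = 100π^2/3 + 64.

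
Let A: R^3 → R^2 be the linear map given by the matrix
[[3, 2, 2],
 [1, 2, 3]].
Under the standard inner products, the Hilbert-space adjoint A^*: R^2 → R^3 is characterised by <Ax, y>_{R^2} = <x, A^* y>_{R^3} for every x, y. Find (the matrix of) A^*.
A^* = A^T =
[[3, 1],
 [2, 2],
 [2, 3]]

For real matrices with standard dot products, the defining identity <Ax, y> = <x, A^* y> gives (Ax)^T y = x^T (A^*) y, i.e. x^T A^T y = x^T (A^*) y. Since this holds for all x, y, we must have A^* = A^T. Therefore
A^* =
[[3, 1],
 [2, 2],
 [2, 3]].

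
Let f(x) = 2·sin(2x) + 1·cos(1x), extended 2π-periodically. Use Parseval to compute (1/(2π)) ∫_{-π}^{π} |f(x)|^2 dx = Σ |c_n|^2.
Σ |c_n|^2 = 5/2

Expand |f|^2 and use orthogonality of {sin(nx), cos(mx)} on [-π, π]:
  ∫_{-π}^{π} sin(nx)^2 dx = π, ∫ cos(mx)^2 dx = π, and cross terms integrate to 0.
So ∫_{-π}^{π} f(x)^2 dx = 2^2 · π + 1^2 · π = (4 + 1)π.
Divide by 2π: (4 + 1)/2 = 5/2.
By Parseval, this equals Σ |c_n|^2.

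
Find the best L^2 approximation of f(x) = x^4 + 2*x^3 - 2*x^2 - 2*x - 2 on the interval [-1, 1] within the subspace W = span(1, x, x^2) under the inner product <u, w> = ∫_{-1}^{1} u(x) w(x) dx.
g(x) = -8*x^2/7 - 4*x/5 - 73/35

The best approximation g ∈ W is the orthogonal projection of f onto W. Writing g = a_0 + a_1 x + a_2 x^2, the coefficients solve the normal equations G · a = b where
  G_{ij} = <φ_i, φ_j> and b_i = <f, φ_i>, with φ_0 = 1, φ_1 = x, φ_2 = x^2.
G =
  [2, 0, 2/3]
  [0, 2/3, 0]
  [2/3, 0, 2/5],
b = (-74/15, -8/15, -194/105).
Solving gives a_0 = -73/35, a_1 = -4/5, a_2 = -8/7, so
  g(x) = -8*x^2/7 - 4*x/5 - 73/35.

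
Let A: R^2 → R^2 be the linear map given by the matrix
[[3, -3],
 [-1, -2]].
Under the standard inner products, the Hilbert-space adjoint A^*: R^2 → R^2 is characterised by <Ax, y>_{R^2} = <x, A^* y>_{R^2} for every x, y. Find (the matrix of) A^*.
A^* = A^T =
[[3, -1],
 [-3, -2]]

For real matrices with standard dot products, the defining identity <Ax, y> = <x, A^* y> gives (Ax)^T y = x^T (A^*) y, i.e. x^T A^T y = x^T (A^*) y. Since this holds for all x, y, we must have A^* = A^T. Therefore
A^* =
[[3, -1],
 [-3, -2]].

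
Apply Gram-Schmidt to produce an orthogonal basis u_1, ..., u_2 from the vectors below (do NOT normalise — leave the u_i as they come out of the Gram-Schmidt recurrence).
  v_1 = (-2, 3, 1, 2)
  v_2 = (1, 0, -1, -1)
Orthogonal basis:
  u_1 = (-2, 3, 1, 2)
  u_2 = (4/9, 5/6, -13/18, -4/9)

Apply the Gram-Schmidt recurrence
  u_1 = v_1
  u_i = v_i − Σ_{j<i} ((v_i · u_j) / (u_j · u_j)) · u_j.

Step by step this gives:
  u_1 = (-2, 3, 1, 2)
  u_2 = (4/9, 5/6, -13/18, -4/9)

Orthogonality check:
  u_2 · u_1 = 0 (should be 0)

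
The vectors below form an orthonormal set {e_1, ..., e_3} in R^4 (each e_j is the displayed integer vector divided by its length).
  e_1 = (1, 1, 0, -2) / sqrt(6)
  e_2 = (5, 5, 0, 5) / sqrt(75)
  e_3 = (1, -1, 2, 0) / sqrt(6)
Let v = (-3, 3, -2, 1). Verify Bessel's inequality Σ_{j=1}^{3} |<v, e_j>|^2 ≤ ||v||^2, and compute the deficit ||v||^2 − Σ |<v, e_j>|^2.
Σ |<v, e_j>|^2 = 53/3; ||v||^2 = 23; deficit = 16/3

Write each e_j = u_j / sqrt(<u_j, u_j>) where u_j is the displayed integer vector. Then <v, e_j> = <v, u_j> / sqrt(<u_j, u_j>), so |<v, e_j>|^2 = <v, u_j>^2 / <u_j, u_j>.
Coefficients: <v, e_1> = -2/sqrt(6), <v, e_2> = 5/sqrt(75), <v, e_3> = -10/sqrt(6).
Square and sum: Σ |<v, e_j>|^2 = 53/3.
Compute ||v||^2 = v·v = 23.
Deficit = 23 − 53/3 = 16/3 ≥ 0, confirming Bessel's inequality. (The deficit equals ||v − Σ <v,e_j> e_j||^2, the squared distance from v to span{e_j}.)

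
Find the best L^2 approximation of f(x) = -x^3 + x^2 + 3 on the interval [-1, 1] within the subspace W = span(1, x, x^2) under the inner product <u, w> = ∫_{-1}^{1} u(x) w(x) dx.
g(x) = x^2 - 3*x/5 + 3

The best approximation g ∈ W is the orthogonal projection of f onto W. Writing g = a_0 + a_1 x + a_2 x^2, the coefficients solve the normal equations G · a = b where
  G_{ij} = <φ_i, φ_j> and b_i = <f, φ_i>, with φ_0 = 1, φ_1 = x, φ_2 = x^2.
G =
  [2, 0, 2/3]
  [0, 2/3, 0]
  [2/3, 0, 2/5],
b = (20/3, -2/5, 12/5).
Solving gives a_0 = 3, a_1 = -3/5, a_2 = 1, so
  g(x) = x^2 - 3*x/5 + 3.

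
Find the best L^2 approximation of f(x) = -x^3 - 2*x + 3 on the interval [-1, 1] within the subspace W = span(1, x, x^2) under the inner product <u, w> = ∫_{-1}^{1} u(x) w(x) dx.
g(x) = 3 - 13*x/5

The best approximation g ∈ W is the orthogonal projection of f onto W. Writing g = a_0 + a_1 x + a_2 x^2, the coefficients solve the normal equations G · a = b where
  G_{ij} = <φ_i, φ_j> and b_i = <f, φ_i>, with φ_0 = 1, φ_1 = x, φ_2 = x^2.
G =
  [2, 0, 2/3]
  [0, 2/3, 0]
  [2/3, 0, 2/5],
b = (6, -26/15, 2).
Solving gives a_0 = 3, a_1 = -13/5, a_2 = 0, so
  g(x) = 3 - 13*x/5.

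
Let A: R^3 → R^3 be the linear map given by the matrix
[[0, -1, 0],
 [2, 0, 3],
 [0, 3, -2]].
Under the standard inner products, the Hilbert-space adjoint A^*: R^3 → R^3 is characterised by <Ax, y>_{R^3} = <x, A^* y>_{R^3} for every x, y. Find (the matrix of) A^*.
A^* = A^T =
[[0, 2, 0],
 [-1, 0, 3],
 [0, 3, -2]]

For real matrices with standard dot products, the defining identity <Ax, y> = <x, A^* y> gives (Ax)^T y = x^T (A^*) y, i.e. x^T A^T y = x^T (A^*) y. Since this holds for all x, y, we must have A^* = A^T. Therefore
A^* =
[[0, 2, 0],
 [-1, 0, 3],
 [0, 3, -2]].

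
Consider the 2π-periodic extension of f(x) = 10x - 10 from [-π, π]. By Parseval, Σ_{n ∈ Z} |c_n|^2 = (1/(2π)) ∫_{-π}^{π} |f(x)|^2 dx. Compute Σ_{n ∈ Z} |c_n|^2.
Σ |c_n|^2 = 100π^2/3 + 100

Expand and integrate term by term over [-π, π]:
  ∫ (10x)^2 dx = 100·(2π^3/3); ∫ 2·10·(-10)·x dx = 0 (odd integrand); ∫ (-10)^2 dx = 100·2π.
So (1/(2π)) ∫_{-π}^{π} (10x - 10)^2 dx = 100π^2/3 + 100 = 100π^2/3 + 100.
Parseval ⇒ Σ |c_n|^2 = 100π^2/3 + 100.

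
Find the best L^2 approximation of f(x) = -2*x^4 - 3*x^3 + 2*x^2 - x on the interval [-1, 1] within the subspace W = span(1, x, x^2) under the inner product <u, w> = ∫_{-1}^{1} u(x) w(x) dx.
g(x) = 2*x^2/7 - 14*x/5 + 6/35

The best approximation g ∈ W is the orthogonal projection of f onto W. Writing g = a_0 + a_1 x + a_2 x^2, the coefficients solve the normal equations G · a = b where
  G_{ij} = <φ_i, φ_j> and b_i = <f, φ_i>, with φ_0 = 1, φ_1 = x, φ_2 = x^2.
G =
  [2, 0, 2/3]
  [0, 2/3, 0]
  [2/3, 0, 2/5],
b = (8/15, -28/15, 8/35).
Solving gives a_0 = 6/35, a_1 = -14/5, a_2 = 2/7, so
  g(x) = 2*x^2/7 - 14*x/5 + 6/35.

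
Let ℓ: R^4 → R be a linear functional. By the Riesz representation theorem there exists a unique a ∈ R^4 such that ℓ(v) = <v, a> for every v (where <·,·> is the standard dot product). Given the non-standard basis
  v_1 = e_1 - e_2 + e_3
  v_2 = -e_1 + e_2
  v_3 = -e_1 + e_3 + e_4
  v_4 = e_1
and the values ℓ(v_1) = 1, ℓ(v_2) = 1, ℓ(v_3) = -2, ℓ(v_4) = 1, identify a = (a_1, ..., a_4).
a = (1, 2, 2, -3)

Write a = (a_1, ..., a_4) in the standard basis. For each basis vector v_i, ℓ(v_i) = <v_i, a> is a linear equation in the a_j's. Collect the n equations into a matrix system V a = ℓ, where row i of V is v_i (expressed in the standard basis). Since V is invertible (lower-triangular with 1s on the diagonal, up to permutation), solve by back-substitution:
  V =
[[1, -1, 1, 0],
 [-1, 1, 0, 0],
 [-1, 0, 1, 1],
 [1, 0, 0, 0]]
  V a = (1, 1, -2, 1)
Solving gives a = (1, 2, 2, -3).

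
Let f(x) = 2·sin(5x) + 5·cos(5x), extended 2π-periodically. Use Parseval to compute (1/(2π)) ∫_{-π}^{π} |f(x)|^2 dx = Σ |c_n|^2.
Σ |c_n|^2 = 29/2

Expand |f|^2 and use orthogonality of {sin(nx), cos(mx)} on [-π, π]:
  ∫_{-π}^{π} sin(nx)^2 dx = π, ∫ cos(mx)^2 dx = π, and cross terms integrate to 0.
So ∫_{-π}^{π} f(x)^2 dx = 2^2 · π + 5^2 · π = (4 + 25)π.
Divide by 2π: (4 + 25)/2 = 29/2.
By Parseval, this equals Σ |c_n|^2.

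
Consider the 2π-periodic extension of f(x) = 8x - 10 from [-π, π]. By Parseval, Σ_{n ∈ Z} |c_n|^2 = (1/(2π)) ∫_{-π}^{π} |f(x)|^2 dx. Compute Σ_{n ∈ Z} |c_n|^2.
Σ |c_n|^2 = 64π^2/3 + 100

Expand and integrate term by term over [-π, π]:
  ∫ (8x)^2 dx = 64·(2π^3/3); ∫ 2·8·(-10)·x dx = 0 (odd integrand); ∫ (-10)^2 dx = 100·2π.
So (1/(2π)) ∫_{-π}^{π} (8x - 10)^2 dx = 64π^2/3 + 100 = 64π^2/3 + 100.
Parseval ⇒ Σ |c_n|^2 = 64π^2/3 + 100.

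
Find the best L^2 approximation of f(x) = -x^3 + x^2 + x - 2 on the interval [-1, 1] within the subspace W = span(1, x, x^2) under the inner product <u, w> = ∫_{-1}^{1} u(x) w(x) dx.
g(x) = x^2 + 2*x/5 - 2

The best approximation g ∈ W is the orthogonal projection of f onto W. Writing g = a_0 + a_1 x + a_2 x^2, the coefficients solve the normal equations G · a = b where
  G_{ij} = <φ_i, φ_j> and b_i = <f, φ_i>, with φ_0 = 1, φ_1 = x, φ_2 = x^2.
G =
  [2, 0, 2/3]
  [0, 2/3, 0]
  [2/3, 0, 2/5],
b = (-10/3, 4/15, -14/15).
Solving gives a_0 = -2, a_1 = 2/5, a_2 = 1, so
  g(x) = x^2 + 2*x/5 - 2.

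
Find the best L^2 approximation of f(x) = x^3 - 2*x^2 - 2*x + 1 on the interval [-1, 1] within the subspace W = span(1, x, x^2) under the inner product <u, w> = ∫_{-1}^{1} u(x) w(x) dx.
g(x) = -2*x^2 - 7*x/5 + 1

The best approximation g ∈ W is the orthogonal projection of f onto W. Writing g = a_0 + a_1 x + a_2 x^2, the coefficients solve the normal equations G · a = b where
  G_{ij} = <φ_i, φ_j> and b_i = <f, φ_i>, with φ_0 = 1, φ_1 = x, φ_2 = x^2.
G =
  [2, 0, 2/3]
  [0, 2/3, 0]
  [2/3, 0, 2/5],
b = (2/3, -14/15, -2/15).
Solving gives a_0 = 1, a_1 = -7/5, a_2 = -2, so
  g(x) = -2*x^2 - 7*x/5 + 1.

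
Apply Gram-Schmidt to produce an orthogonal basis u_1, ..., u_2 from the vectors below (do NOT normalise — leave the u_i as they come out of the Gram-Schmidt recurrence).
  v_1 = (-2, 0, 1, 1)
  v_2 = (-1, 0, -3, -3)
Orthogonal basis:
  u_1 = (-2, 0, 1, 1)
  u_2 = (-7/3, 0, -7/3, -7/3)

Apply the Gram-Schmidt recurrence
  u_1 = v_1
  u_i = v_i − Σ_{j<i} ((v_i · u_j) / (u_j · u_j)) · u_j.

Step by step this gives:
  u_1 = (-2, 0, 1, 1)
  u_2 = (-7/3, 0, -7/3, -7/3)

Orthogonality check:
  u_2 · u_1 = 0 (should be 0)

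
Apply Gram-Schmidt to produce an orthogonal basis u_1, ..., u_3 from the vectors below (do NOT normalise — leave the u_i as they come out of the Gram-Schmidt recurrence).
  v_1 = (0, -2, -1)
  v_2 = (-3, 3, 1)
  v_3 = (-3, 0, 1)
Orthogonal basis:
  u_1 = (0, -2, -1)
  u_2 = (-3, 1/5, -2/5)
  u_3 = (-9/46, -27/46, 27/23)

Apply the Gram-Schmidt recurrence
  u_1 = v_1
  u_i = v_i − Σ_{j<i} ((v_i · u_j) / (u_j · u_j)) · u_j.

Step by step this gives:
  u_1 = (0, -2, -1)
  u_2 = (-3, 1/5, -2/5)
  u_3 = (-9/46, -27/46, 27/23)

Orthogonality check:
  u_2 · u_1 = 0 (should be 0)
  u_3 · u_1 = 0 (should be 0)
  u_3 · u_2 = 0 (should be 0)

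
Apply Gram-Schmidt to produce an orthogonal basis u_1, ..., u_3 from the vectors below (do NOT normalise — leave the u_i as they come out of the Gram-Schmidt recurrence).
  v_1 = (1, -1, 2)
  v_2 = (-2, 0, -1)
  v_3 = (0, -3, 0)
Orthogonal basis:
  u_1 = (1, -1, 2)
  u_2 = (-4/3, -2/3, 1/3)
  u_3 = (9/14, -27/14, -9/7)

Apply the Gram-Schmidt recurrence
  u_1 = v_1
  u_i = v_i − Σ_{j<i} ((v_i · u_j) / (u_j · u_j)) · u_j.

Step by step this gives:
  u_1 = (1, -1, 2)
  u_2 = (-4/3, -2/3, 1/3)
  u_3 = (9/14, -27/14, -9/7)

Orthogonality check:
  u_2 · u_1 = 0 (should be 0)
  u_3 · u_1 = 0 (should be 0)
  u_3 · u_2 = 0 (should be 0)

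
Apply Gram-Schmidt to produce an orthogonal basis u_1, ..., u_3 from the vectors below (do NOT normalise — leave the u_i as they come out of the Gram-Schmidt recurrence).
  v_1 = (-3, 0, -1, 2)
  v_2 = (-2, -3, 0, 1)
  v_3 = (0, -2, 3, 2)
Orthogonal basis:
  u_1 = (-3, 0, -1, 2)
  u_2 = (-2/7, -3, 4/7, -1/7)
  u_3 = (29/66, 4/11, 173/66, 65/33)

Apply the Gram-Schmidt recurrence
  u_1 = v_1
  u_i = v_i − Σ_{j<i} ((v_i · u_j) / (u_j · u_j)) · u_j.

Step by step this gives:
  u_1 = (-3, 0, -1, 2)
  u_2 = (-2/7, -3, 4/7, -1/7)
  u_3 = (29/66, 4/11, 173/66, 65/33)

Orthogonality check:
  u_2 · u_1 = 0 (should be 0)
  u_3 · u_1 = 0 (should be 0)
  u_3 · u_2 = 0 (should be 0)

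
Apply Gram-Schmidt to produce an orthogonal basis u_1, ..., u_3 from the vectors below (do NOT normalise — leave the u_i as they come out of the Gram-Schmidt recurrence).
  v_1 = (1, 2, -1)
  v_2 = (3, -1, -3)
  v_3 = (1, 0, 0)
Orthogonal basis:
  u_1 = (1, 2, -1)
  u_2 = (7/3, -7/3, -7/3)
  u_3 = (1/2, 0, 1/2)

Apply the Gram-Schmidt recurrence
  u_1 = v_1
  u_i = v_i − Σ_{j<i} ((v_i · u_j) / (u_j · u_j)) · u_j.

Step by step this gives:
  u_1 = (1, 2, -1)
  u_2 = (7/3, -7/3, -7/3)
  u_3 = (1/2, 0, 1/2)

Orthogonality check:
  u_2 · u_1 = 0 (should be 0)
  u_3 · u_1 = 0 (should be 0)
  u_3 · u_2 = 0 (should be 0)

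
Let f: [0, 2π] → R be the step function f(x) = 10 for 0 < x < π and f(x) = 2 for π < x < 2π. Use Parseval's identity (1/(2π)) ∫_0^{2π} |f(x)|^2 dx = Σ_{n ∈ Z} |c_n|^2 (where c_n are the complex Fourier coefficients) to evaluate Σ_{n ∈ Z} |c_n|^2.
Σ |c_n|^2 = 52

Parseval equates the L^2 energy of f (normalised by 1/(2π)) with the ℓ^2 sum of its Fourier coefficients: (1/(2π)) ∫_0^{2π} |f|^2 = Σ |c_n|^2.
Compute the left side: (1/(2π)) [∫_0^π 10^2 dx + ∫_π^{2π} 2^2 dx] = (1/(2π)) · (100π + 4π) = (100 + 4)/2 = 52.
So Σ_{n ∈ Z} |c_n|^2 = 52.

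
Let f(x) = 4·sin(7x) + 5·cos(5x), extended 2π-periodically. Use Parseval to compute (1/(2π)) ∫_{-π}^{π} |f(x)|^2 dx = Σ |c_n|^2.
Σ |c_n|^2 = 41/2

Expand |f|^2 and use orthogonality of {sin(nx), cos(mx)} on [-π, π]:
  ∫_{-π}^{π} sin(nx)^2 dx = π, ∫ cos(mx)^2 dx = π, and cross terms integrate to 0.
So ∫_{-π}^{π} f(x)^2 dx = 4^2 · π + 5^2 · π = (16 + 25)π.
Divide by 2π: (16 + 25)/2 = 41/2.
By Parseval, this equals Σ |c_n|^2.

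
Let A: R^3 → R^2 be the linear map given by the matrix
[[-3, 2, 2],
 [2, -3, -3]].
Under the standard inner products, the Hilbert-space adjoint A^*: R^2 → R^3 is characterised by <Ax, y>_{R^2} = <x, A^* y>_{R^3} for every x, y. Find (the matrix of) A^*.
A^* = A^T =
[[-3, 2],
 [2, -3],
 [2, -3]]

For real matrices with standard dot products, the defining identity <Ax, y> = <x, A^* y> gives (Ax)^T y = x^T (A^*) y, i.e. x^T A^T y = x^T (A^*) y. Since this holds for all x, y, we must have A^* = A^T. Therefore
A^* =
[[-3, 2],
 [2, -3],
 [2, -3]].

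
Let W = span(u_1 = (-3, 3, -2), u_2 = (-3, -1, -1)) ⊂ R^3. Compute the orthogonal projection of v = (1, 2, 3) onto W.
proj_W(v) = (363/178, 245/178, 45/89)

Set up U = [u_1 | ... | u_2] ∈ R^(3×2). The projector onto W = col(U) is P = U (U^T U)^(-1) U^T.
Compute U^T U =
  [22, 8]
  [8, 11],
and U^T v = (-3, -8).
Solve U^T U · c = U^T v for the coefficients: c = (31/178, -76/89). The projection is proj_W(v) = U c.
Check: (v - proj_W(v)) · u_1 = 0  (should be 0).
Check: (v - proj_W(v)) · u_2 = 0  (should be 0).
Result: proj_W(v) = (363/178, 245/178, 45/89).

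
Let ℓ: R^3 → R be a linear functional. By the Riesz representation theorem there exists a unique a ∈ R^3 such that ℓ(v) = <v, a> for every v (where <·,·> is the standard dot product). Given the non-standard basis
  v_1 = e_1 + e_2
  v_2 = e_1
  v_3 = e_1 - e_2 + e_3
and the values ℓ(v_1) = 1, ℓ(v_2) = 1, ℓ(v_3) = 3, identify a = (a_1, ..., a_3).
a = (1, 0, 2)

Write a = (a_1, ..., a_3) in the standard basis. For each basis vector v_i, ℓ(v_i) = <v_i, a> is a linear equation in the a_j's. Collect the n equations into a matrix system V a = ℓ, where row i of V is v_i (expressed in the standard basis). Since V is invertible (lower-triangular with 1s on the diagonal, up to permutation), solve by back-substitution:
  V =
[[1, 1, 0],
 [1, 0, 0],
 [1, -1, 1]]
  V a = (1, 1, 3)
Solving gives a = (1, 0, 2).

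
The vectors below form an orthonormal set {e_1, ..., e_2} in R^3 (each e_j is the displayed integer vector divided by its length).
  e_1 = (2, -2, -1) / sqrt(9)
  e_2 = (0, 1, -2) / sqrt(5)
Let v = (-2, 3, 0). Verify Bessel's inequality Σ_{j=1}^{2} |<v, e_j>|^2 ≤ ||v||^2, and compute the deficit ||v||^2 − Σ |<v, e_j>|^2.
Σ |<v, e_j>|^2 = 581/45; ||v||^2 = 13; deficit = 4/45

Write each e_j = u_j / sqrt(<u_j, u_j>) where u_j is the displayed integer vector. Then <v, e_j> = <v, u_j> / sqrt(<u_j, u_j>), so |<v, e_j>|^2 = <v, u_j>^2 / <u_j, u_j>.
Coefficients: <v, e_1> = -10/sqrt(9), <v, e_2> = 3/sqrt(5).
Square and sum: Σ |<v, e_j>|^2 = 581/45.
Compute ||v||^2 = v·v = 13.
Deficit = 13 − 581/45 = 4/45 ≥ 0, confirming Bessel's inequality. (The deficit equals ||v − Σ <v,e_j> e_j||^2, the squared distance from v to span{e_j}.)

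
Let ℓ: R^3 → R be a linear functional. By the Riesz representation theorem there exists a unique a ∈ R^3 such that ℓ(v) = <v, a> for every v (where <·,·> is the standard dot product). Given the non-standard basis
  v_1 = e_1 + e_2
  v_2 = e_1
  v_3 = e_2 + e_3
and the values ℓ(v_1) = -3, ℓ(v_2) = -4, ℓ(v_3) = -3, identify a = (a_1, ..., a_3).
a = (-4, 1, -4)

Write a = (a_1, ..., a_3) in the standard basis. For each basis vector v_i, ℓ(v_i) = <v_i, a> is a linear equation in the a_j's. Collect the n equations into a matrix system V a = ℓ, where row i of V is v_i (expressed in the standard basis). Since V is invertible (lower-triangular with 1s on the diagonal, up to permutation), solve by back-substitution:
  V =
[[1, 1, 0],
 [1, 0, 0],
 [0, 1, 1]]
  V a = (-3, -4, -3)
Solving gives a = (-4, 1, -4).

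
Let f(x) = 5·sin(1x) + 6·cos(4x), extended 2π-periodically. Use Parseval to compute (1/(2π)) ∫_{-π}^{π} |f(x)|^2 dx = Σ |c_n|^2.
Σ |c_n|^2 = 61/2

Expand |f|^2 and use orthogonality of {sin(nx), cos(mx)} on [-π, π]:
  ∫_{-π}^{π} sin(nx)^2 dx = π, ∫ cos(mx)^2 dx = π, and cross terms integrate to 0.
So ∫_{-π}^{π} f(x)^2 dx = 5^2 · π + 6^2 · π = (25 + 36)π.
Divide by 2π: (25 + 36)/2 = 61/2.
By Parseval, this equals Σ |c_n|^2.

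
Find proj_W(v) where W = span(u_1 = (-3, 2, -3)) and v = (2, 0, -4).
proj_W(v) = (-9/11, 6/11, -9/11)

Set up U = [u_1 | ... | u_1] ∈ R^(3×1). The projector onto W = col(U) is P = U (U^T U)^(-1) U^T.
Compute U^T U =
  [22],
and U^T v = (6).
Solve U^T U · c = U^T v for the coefficients: c = (3/11). The projection is proj_W(v) = U c.
Check: (v - proj_W(v)) · u_1 = 0  (should be 0).
Result: proj_W(v) = (-9/11, 6/11, -9/11).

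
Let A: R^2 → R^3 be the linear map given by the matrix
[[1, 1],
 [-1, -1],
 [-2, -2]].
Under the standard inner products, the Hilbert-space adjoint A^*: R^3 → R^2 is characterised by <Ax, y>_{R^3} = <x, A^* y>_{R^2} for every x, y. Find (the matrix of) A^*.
A^* = A^T =
[[1, -1, -2],
 [1, -1, -2]]

For real matrices with standard dot products, the defining identity <Ax, y> = <x, A^* y> gives (Ax)^T y = x^T (A^*) y, i.e. x^T A^T y = x^T (A^*) y. Since this holds for all x, y, we must have A^* = A^T. Therefore
A^* =
[[1, -1, -2],
 [1, -1, -2]].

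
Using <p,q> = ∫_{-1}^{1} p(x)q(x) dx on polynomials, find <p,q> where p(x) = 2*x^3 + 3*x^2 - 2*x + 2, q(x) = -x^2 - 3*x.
<p,q> = -14/15

Expand the product: p(x)·q(x) = -2*x^5 - 9*x^4 - 7*x^3 + 4*x^2 - 6*x.
∫_{-1}^{1} of each monomial x^k gives [2/(k+1) if k even, 0 if k odd]. Integrating term-by-term (or equivalently evaluating the antiderivative F(x) = -x^6/3 - 9*x^5/5 - 7*x^4/4 + 4*x^3/3 - 3*x^2 at the endpoints):
  F(1) − F(−1) = -111/20 − (-277/60) = -14/15.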